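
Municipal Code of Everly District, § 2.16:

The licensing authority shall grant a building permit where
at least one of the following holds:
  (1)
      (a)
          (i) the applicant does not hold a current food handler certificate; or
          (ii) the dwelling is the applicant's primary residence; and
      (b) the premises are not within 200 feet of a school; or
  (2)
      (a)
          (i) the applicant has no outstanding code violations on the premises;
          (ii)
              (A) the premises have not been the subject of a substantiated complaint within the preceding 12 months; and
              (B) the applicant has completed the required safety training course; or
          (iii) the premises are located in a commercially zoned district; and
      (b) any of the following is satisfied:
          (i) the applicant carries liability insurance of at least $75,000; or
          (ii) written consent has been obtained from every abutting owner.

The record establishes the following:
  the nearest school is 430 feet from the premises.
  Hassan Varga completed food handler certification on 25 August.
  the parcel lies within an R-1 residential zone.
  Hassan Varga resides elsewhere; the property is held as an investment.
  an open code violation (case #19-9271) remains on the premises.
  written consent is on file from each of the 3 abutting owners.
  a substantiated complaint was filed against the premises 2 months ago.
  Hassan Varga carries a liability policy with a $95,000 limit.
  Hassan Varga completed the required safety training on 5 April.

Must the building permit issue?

(i) not (food handler cert.) — not met.
(ii) primary residence — fails.
So (a) is not satisfied (F OR F).
(b) ≥200 ft from school — holds.
So (1) is not satisfied (F AND T).
(i) no code violations — not met.
(A) no complaint in 12 mo. — not met.
(B) safety training — holds.
(ii): F AND T → false.
(iii) commercially zoned — not satisfied.
(a) = F OR F OR F = false.
(i) insurance ≥ $75,000 — holds.
(ii) all abutters consent — met.
So (b) is satisfied (T OR T).
(2): F AND T → false.
Overall: F OR F → false.

No — denied.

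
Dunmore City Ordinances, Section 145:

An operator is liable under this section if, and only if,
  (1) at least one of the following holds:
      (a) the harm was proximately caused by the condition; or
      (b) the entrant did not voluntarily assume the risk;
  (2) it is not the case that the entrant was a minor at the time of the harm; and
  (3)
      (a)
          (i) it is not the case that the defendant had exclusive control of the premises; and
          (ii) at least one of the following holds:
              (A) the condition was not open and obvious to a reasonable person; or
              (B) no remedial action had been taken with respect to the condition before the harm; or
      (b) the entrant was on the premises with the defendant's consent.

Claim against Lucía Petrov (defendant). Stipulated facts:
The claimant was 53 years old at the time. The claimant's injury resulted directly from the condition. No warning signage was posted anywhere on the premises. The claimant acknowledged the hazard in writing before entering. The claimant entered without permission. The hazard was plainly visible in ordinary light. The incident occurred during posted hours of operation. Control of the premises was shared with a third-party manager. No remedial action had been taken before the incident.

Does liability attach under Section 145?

Yes — liable.

(a) proximate cause — met.
(b) no assumed risk — not met.
(1) = T OR F = true.
(2) not (entrant a minor) — holds.
(i) not (exclusive control) — satisfied.
(A) not open/obvious — not satisfied.
(B) no remedial action — satisfied.
(ii) = F OR T = true.
(a) = T AND T = true.
(b) consent to enter — not satisfied.
So (3) is satisfied (T OR F).
So Overall is satisfied (T AND T AND T).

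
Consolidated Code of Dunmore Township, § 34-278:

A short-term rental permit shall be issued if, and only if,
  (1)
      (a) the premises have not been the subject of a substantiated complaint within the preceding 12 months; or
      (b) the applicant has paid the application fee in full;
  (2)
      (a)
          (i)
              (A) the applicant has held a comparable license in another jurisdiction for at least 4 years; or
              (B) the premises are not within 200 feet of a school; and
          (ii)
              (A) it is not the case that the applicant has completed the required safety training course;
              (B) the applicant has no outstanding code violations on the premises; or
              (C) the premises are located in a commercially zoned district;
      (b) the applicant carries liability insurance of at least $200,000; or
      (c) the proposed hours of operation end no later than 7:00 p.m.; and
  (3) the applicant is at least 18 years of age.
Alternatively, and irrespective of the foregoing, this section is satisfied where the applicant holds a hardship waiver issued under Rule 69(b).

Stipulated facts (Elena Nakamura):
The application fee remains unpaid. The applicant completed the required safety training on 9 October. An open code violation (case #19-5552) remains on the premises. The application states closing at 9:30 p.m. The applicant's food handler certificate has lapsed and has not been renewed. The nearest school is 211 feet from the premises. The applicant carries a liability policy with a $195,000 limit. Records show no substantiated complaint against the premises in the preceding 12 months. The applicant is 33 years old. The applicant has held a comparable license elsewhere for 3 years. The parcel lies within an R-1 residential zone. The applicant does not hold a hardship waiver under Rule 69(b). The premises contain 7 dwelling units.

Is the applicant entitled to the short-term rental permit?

(a) no complaint in 12 mo. — holds.
(b) fee paid — not satisfied.
So (1) is satisfied (T OR F).
(A) prior license ≥ 4 yr — not satisfied.
(B) ≥200 ft from school — holds.
So (i) is satisfied (F OR T).
(A) not (safety training) — not met.
(B) no code violations — fails.
(C) commercially zoned — fails.
So (ii) is not satisfied (F OR F OR F).
(a): T AND F → false.
(b) insurance ≥ $200,000 — fails.
(c) closes by 7 p.m. — fails.
(2): F OR F OR F → false.
(3) age ≥ 18 — holds.
So Overall is not satisfied (T AND F AND T).
Exception (hardship waiver) — not satisfied.
Result: main false OR exception false → false.

No — denied.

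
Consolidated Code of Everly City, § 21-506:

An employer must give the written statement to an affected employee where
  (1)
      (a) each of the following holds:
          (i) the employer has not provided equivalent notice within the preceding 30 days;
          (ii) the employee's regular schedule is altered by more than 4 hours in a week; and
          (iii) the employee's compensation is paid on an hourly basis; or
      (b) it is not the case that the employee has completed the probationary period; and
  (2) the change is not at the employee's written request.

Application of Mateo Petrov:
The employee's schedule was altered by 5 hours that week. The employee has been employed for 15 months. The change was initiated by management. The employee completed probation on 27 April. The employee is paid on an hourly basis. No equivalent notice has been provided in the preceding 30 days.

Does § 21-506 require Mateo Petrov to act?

(i) no recent notice — satisfied.
(ii) schedule shift > 4h — holds.
(iii) hourly-paid — met.
So (a) is satisfied (T AND T AND T).
(b) not (past probation) — not met.
(1) = T OR F = true.
(2) not employee-requested — satisfied.
Overall = T AND T = true.

Yes — required.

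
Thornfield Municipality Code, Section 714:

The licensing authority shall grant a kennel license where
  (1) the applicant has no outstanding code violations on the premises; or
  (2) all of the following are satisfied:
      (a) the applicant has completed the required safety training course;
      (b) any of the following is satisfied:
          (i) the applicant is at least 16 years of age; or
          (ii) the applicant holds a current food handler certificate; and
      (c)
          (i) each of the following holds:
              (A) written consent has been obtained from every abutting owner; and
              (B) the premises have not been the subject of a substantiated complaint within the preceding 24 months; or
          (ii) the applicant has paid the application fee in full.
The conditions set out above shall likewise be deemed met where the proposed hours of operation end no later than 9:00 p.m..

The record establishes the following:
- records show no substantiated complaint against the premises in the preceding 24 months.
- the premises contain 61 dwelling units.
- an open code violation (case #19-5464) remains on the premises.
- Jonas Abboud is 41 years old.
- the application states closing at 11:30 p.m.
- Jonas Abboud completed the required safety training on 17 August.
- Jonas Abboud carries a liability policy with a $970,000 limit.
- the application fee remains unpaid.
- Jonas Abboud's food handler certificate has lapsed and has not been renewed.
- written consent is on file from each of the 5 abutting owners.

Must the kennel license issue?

(1) no code violations — not met.
(a) safety training — met.
(i) age ≥ 16 — met.
(ii) food handler cert. — not met.
So (b) is satisfied (T OR F).
(A) all abutters consent — satisfied.
(B) no complaint in 24 mo. — met.
So (i) is satisfied (T AND T).
(ii) fee paid — not satisfied.
So (c) is satisfied (T OR F).
(2): T AND T AND T → true.
Overall: F OR T → true.
Exception (closes by 9 p.m.) — not satisfied.
Result: main true OR exception false → true.

Yes — granted.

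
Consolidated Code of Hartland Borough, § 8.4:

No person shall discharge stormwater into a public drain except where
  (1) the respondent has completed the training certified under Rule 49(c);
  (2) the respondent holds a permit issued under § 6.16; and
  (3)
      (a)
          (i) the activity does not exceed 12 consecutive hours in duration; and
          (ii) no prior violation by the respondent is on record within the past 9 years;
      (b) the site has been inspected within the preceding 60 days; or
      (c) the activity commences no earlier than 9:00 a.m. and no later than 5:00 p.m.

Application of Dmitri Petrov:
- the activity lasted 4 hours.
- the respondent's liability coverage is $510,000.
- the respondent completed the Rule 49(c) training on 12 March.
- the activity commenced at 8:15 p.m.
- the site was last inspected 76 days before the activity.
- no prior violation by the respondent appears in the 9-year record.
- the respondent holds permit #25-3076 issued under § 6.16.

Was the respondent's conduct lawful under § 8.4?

(1) training certified — satisfied.
(2) holds permit — met.
(i) ≤ 12 hrs duration — met.
(ii) no prior violation — met.
So (a) is satisfied (T AND T).
(b) site inspected — not met.
(c) start within hours — not satisfied.
(3) = T OR F OR F = true.
So Overall is satisfied (T AND T AND T).

Yes — lawful.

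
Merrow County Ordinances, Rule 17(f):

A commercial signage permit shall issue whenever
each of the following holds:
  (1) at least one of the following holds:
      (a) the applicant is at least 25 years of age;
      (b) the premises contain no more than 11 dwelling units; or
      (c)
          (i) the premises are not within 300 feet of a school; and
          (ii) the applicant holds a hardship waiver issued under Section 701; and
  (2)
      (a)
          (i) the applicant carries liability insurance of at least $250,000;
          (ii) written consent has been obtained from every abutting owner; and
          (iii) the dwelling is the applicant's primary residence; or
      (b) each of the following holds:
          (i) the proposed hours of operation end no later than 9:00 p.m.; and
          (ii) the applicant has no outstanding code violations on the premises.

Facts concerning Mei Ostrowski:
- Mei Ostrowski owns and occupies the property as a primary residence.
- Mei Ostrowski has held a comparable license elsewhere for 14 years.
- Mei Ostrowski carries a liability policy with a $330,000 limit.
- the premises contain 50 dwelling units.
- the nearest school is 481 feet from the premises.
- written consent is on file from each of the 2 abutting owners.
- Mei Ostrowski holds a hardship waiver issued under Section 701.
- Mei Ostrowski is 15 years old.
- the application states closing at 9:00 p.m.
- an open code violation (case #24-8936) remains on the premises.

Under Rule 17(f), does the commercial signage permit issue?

Yes — granted.

(a) age ≥ 25 — not met.
(b) ≤ 11 units — not met.
(i) ≥300 ft from school — holds.
(ii) hardship waiver — satisfied.
(c): T AND T → true.
(1) = F OR F OR T = true.
(i) insurance ≥ $250,000 — holds.
(ii) all abutters consent — satisfied.
(iii) primary residence — satisfied.
So (a) is satisfied (T AND T AND T).
(i) closes by 9 p.m. — holds.
(ii) no code violations — fails.
(b) = T AND F = false.
So (2) is satisfied (T OR F).
So Overall is satisfied (T AND T).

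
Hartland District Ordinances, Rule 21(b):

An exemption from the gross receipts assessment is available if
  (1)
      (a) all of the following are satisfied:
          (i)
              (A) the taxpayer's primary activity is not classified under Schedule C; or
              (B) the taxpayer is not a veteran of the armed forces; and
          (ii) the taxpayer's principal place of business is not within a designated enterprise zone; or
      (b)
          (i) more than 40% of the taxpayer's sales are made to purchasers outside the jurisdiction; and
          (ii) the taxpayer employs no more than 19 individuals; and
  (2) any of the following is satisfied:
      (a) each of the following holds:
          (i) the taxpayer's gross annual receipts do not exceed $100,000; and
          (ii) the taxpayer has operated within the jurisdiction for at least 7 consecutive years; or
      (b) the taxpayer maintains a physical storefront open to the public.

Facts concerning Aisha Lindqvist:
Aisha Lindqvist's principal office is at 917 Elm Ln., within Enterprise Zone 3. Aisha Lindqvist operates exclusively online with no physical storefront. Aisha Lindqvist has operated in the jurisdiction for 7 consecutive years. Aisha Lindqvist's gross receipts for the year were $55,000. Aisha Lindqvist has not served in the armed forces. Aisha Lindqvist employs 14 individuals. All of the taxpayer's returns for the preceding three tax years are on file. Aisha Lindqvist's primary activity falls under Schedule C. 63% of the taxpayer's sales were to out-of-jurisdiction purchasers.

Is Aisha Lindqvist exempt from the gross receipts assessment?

(A) not (Schedule C activity) — not satisfied.
(B) not (veteran) — holds.
(i) = F OR T = true.
(ii) not (in enterprise zone) — fails.
(a) = T AND F = false.
(i) >40% out-of-jur. sales — holds.
(ii) ≤ 19 employees — holds.
(b): T AND T → true.
(1): F OR T → true.
(i) receipts ≤ $100,000 — satisfied.
(ii) ≥ 7 yrs in jurisdiction — met.
(a) = T AND T = true.
(b) has storefront — not satisfied.
(2): T OR F → true.
So Overall is satisfied (T AND T).

Yes — exempt.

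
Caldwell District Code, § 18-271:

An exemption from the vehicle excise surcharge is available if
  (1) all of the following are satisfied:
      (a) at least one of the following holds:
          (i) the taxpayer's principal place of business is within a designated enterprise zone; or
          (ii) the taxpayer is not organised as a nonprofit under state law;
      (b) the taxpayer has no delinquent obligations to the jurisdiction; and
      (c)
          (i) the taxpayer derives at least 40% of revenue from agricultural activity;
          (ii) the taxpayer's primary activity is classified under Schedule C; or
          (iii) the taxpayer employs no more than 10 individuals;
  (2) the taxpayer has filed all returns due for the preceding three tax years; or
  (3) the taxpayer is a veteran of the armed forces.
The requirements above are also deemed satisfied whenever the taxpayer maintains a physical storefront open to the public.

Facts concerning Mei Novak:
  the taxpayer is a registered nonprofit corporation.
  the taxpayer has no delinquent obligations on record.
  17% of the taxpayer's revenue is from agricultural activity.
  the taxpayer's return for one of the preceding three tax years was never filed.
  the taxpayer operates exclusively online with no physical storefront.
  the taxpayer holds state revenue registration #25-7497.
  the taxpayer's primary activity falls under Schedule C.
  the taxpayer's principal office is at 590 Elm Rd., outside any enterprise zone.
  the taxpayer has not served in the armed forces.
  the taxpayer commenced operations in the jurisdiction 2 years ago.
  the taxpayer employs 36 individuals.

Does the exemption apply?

(i) in enterprise zone — not met.
(ii) not (nonprofit) — not met.
So (a) is not satisfied (F OR F).
(b) no delinquency — satisfied.
(i) ≥40% agricultural — not met.
(ii) Schedule C activity — met.
(iii) ≤ 10 employees — fails.
(c) = F OR T OR F = true.
(1) = F AND T AND T = false.
(2) returns current — not met.
(3) veteran — not met.
Overall = F OR F OR F = false.
Exception (has storefront) — not satisfied.
Result: main false OR exception false → false.

No — not exempt.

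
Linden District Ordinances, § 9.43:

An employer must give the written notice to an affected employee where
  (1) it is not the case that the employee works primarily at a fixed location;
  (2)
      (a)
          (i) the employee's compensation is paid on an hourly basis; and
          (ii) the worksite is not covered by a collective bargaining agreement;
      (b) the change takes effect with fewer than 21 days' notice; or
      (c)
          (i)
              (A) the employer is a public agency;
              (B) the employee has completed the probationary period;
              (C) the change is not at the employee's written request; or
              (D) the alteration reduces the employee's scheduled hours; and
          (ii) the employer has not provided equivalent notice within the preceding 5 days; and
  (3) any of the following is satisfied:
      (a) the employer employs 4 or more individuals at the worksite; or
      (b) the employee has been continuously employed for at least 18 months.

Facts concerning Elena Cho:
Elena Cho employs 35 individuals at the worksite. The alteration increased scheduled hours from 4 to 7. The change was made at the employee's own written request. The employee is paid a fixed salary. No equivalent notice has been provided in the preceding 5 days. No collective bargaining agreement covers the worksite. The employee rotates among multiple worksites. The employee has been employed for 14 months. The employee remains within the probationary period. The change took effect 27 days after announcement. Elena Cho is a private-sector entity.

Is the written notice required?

(1) not (fixed location) — holds.
(i) hourly-paid — not satisfied.
(ii) no CBA — met.
(a) = F AND T = false.
(b) < 21 days' notice — fails.
(A) public agency — not satisfied.
(B) past probation — fails.
(C) not employee-requested — not satisfied.
(D) hours reduced — not met.
(i): F OR F OR F OR F → false.
(ii) no recent notice — holds.
So (c) is not satisfied (F AND T).
So (2) is not satisfied (F OR F OR F).
(a) ≥ 4 at site — holds.
(b) tenure ≥ 18 mo. — not met.
So (3) is satisfied (T OR F).
So Overall is not satisfied (T AND F AND T).

No — not required.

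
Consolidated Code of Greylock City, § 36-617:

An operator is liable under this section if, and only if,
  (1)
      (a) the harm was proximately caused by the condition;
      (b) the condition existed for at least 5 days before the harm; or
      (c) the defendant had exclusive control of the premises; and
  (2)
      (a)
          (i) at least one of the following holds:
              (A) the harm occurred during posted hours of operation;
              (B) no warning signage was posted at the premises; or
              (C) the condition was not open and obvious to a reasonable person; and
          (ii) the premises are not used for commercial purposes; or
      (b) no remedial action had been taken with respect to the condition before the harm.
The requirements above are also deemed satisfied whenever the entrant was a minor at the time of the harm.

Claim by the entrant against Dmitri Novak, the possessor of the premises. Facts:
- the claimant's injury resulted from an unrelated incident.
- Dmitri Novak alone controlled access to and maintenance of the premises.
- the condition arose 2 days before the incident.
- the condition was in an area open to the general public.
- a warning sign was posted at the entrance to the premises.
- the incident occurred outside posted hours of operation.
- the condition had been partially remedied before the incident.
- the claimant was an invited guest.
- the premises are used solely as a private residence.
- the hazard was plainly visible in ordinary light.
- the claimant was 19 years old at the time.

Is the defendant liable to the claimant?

(a) proximate cause — fails.
(b) condition ≥5 days old — not met.
(c) exclusive control — holds.
So (1) is satisfied (F OR F OR T).
(A) during posted hours — not satisfied.
(B) no signage posted — fails.
(C) not open/obvious — not met.
(i): F OR F OR F → false.
(ii) not (commercial use) — holds.
So (a) is not satisfied (F AND T).
(b) no remedial action — not satisfied.
(2): F OR F → false.
Overall = T AND F = false.
Exception (entrant a minor) — not satisfied.
Result: main false OR exception false → false.

No — not liable.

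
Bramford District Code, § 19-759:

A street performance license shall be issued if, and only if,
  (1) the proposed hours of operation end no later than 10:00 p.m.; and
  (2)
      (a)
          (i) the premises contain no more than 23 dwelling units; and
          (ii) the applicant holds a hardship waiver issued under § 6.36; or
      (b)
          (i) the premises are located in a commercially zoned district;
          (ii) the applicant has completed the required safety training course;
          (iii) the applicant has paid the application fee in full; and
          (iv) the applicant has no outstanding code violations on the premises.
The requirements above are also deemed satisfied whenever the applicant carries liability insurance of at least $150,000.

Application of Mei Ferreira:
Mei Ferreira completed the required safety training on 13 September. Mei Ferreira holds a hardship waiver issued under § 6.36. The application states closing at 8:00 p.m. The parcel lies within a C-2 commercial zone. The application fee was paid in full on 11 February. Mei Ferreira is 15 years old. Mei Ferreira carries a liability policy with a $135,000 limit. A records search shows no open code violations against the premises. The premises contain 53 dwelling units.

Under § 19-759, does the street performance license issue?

(1) closes by 10 p.m. — satisfied.
(i) ≤ 23 units — not satisfied.
(ii) hardship waiver — met.
(a): F AND T → false.
(i) commercially zoned — satisfied.
(ii) safety training — holds.
(iii) fee paid — satisfied.
(iv) no code violations — holds.
So (b) is satisfied (T AND T AND T AND T).
(2) = F OR T = true.
Overall: T AND T → true.
Exception (insurance ≥ $150,000) — not satisfied.
Result: main true OR exception false → true.

Yes — granted.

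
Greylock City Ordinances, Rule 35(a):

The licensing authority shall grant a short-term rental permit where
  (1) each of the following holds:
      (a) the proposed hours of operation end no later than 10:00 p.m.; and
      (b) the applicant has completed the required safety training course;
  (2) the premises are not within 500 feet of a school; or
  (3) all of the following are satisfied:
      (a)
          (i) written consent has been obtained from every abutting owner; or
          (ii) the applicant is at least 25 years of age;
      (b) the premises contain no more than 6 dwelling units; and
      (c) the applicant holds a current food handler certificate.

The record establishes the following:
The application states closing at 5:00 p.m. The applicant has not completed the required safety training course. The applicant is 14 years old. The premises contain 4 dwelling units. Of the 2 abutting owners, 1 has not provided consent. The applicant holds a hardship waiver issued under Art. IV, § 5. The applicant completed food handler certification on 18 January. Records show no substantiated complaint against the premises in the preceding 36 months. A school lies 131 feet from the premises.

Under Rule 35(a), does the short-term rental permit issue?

No — denied.

(a) closes by 10 p.m. — met.
(b) safety training — not met.
(1): T AND F → false.
(2) ≥500 ft from school — not satisfied.
(i) all abutters consent — not met.
(ii) age ≥ 25 — fails.
(a): F OR F → false.
(b) ≤ 6 units — satisfied.
(c) food handler cert. — satisfied.
(3): F AND T AND T → false.
Overall: F OR F OR F → false.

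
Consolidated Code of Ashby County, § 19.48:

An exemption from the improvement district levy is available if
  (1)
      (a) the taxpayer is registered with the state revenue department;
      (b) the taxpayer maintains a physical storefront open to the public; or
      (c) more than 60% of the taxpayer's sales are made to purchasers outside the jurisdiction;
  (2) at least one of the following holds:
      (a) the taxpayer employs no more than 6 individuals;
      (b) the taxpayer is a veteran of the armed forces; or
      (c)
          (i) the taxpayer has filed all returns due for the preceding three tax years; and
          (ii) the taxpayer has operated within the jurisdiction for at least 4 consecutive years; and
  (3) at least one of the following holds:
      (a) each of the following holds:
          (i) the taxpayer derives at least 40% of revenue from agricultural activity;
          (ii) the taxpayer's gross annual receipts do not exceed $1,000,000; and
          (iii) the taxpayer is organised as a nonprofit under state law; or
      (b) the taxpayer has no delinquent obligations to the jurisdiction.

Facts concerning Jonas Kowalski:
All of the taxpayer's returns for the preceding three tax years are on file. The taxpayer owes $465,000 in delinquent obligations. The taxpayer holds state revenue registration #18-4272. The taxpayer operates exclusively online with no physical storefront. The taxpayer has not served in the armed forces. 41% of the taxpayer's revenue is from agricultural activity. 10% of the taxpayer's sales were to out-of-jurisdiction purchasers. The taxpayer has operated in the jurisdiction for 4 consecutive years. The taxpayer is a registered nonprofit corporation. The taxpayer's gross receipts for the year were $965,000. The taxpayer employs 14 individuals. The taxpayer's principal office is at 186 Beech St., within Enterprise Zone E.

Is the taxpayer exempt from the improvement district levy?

(a) state-registered — met.
(b) has storefront — not met.
(c) >60% out-of-jur. sales — not satisfied.
(1) = T OR F OR F = true.
(a) ≤ 6 employees — not met.
(b) veteran — fails.
(i) returns current — holds.
(ii) ≥ 4 yrs in jurisdiction — holds.
(c): T AND T → true.
So (2) is satisfied (F OR F OR T).
(i) ≥40% agricultural — met.
(ii) receipts ≤ $1,000,000 — holds.
(iii) nonprofit — holds.
(a) = T AND T AND T = true.
(b) no delinquency — not satisfied.
(3): T OR F → true.
So Overall is satisfied (T AND T AND T).

Yes — exempt.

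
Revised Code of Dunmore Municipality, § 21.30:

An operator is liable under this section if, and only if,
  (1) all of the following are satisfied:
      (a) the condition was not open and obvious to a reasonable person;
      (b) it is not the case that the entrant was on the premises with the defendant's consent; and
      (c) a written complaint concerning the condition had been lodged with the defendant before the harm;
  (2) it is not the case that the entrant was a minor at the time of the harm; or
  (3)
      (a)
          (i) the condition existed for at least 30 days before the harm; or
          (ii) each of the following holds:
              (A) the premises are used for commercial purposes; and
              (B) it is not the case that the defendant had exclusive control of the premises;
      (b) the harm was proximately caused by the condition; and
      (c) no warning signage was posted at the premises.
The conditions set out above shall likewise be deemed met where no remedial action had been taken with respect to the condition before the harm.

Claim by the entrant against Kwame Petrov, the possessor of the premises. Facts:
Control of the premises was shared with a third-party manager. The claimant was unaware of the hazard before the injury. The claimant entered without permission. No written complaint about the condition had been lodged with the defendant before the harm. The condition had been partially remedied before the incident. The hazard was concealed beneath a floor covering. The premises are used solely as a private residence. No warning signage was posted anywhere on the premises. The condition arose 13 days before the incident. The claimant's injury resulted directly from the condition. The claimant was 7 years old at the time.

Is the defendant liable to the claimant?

(a) not open/obvious — holds.
(b) not (consent to enter) — holds.
(c) complaint lodged — not satisfied.
(1): T AND T AND F → false.
(2) not (entrant a minor) — not met.
(i) condition ≥30 days old — not satisfied.
(A) commercial use — fails.
(B) not (exclusive control) — holds.
(ii) = F AND T = false.
(a): F OR F → false.
(b) proximate cause — satisfied.
(c) no signage posted — met.
(3) = F AND T AND T = false.
Overall: F OR F OR F → false.
Exception (no remedial action) — not satisfied.
Result: main false OR exception false → false.

No — not liable.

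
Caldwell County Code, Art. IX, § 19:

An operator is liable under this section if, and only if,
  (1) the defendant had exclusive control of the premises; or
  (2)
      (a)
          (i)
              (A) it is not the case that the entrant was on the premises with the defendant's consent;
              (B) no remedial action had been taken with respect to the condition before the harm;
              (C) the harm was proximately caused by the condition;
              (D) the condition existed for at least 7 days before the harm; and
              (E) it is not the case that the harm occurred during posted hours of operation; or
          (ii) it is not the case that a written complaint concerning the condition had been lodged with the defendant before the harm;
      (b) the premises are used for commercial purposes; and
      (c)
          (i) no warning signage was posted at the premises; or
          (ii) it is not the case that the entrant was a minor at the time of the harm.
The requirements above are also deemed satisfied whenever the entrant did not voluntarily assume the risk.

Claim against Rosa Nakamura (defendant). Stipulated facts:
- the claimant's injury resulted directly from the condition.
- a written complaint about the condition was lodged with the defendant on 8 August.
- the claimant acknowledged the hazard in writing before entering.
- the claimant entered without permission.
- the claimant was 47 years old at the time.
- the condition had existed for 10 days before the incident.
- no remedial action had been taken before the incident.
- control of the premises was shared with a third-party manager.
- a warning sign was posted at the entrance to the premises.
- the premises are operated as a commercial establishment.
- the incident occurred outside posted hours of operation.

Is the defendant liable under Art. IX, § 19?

Yes — liable.

(1) exclusive control — not met.
(A) not (consent to enter) — holds.
(B) no remedial action — met.
(C) proximate cause — holds.
(D) condition ≥7 days old — holds.
(E) not (during posted hours) — satisfied.
(i): T AND T AND T AND T AND T → true.
(ii) not (complaint lodged) — not met.
(a) = T OR F = true.
(b) commercial use — met.
(i) no signage posted — not satisfied.
(ii) not (entrant a minor) — holds.
(c): F OR T → true.
(2): T AND T AND T → true.
So Overall is satisfied (F OR T).
Exception (no assumed risk) — not satisfied.
Result: main true OR exception false → true.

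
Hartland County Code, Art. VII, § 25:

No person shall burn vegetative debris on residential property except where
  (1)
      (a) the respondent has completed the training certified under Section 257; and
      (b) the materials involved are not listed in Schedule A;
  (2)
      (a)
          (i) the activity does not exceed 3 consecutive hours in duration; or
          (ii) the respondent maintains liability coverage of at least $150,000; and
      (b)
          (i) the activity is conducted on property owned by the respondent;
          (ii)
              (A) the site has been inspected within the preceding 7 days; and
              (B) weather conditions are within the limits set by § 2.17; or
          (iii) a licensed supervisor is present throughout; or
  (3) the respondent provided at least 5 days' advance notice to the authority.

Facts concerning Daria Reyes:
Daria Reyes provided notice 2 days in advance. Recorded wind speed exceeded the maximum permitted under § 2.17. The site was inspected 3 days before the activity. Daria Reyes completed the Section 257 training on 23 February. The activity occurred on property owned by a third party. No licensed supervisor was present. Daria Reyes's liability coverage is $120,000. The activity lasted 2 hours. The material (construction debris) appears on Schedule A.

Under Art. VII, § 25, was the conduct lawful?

No — unlawful.

(a) training certified — holds.
(b) not (Schedule A material) — fails.
So (1) is not satisfied (T AND F).
(i) ≤ 3 hrs duration — met.
(ii) coverage ≥ $150,000 — not met.
So (a) is satisfied (T OR F).
(i) own property — fails.
(A) site inspected — met.
(B) weather ok — not satisfied.
(ii) = T AND F = false.
(iii) supervisor present — not met.
(b) = F OR F OR F = false.
So (2) is not satisfied (T AND F).
(3) ≥5 days' notice — not met.
Overall: F OR F OR F → false.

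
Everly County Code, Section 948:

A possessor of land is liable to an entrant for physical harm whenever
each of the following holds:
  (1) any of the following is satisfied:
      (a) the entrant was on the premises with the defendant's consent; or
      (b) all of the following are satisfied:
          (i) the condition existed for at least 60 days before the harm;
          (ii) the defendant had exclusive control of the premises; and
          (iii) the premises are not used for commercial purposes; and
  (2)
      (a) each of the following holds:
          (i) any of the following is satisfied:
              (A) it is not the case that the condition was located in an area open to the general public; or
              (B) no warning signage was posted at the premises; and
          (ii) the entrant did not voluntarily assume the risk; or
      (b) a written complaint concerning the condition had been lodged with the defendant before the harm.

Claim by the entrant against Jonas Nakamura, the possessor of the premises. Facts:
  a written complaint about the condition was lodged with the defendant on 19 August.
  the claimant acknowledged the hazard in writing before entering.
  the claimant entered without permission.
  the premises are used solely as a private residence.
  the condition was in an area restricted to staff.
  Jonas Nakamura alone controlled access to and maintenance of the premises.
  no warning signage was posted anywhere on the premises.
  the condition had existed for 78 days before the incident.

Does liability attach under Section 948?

(a) consent to enter — fails.
(i) condition ≥60 days old — met.
(ii) exclusive control — met.
(iii) not (commercial use) — satisfied.
So (b) is satisfied (T AND T AND T).
(1): F OR T → true.
(A) not (public area) — met.
(B) no signage posted — satisfied.
(i): T OR T → true.
(ii) no assumed risk — not met.
So (a) is not satisfied (T AND F).
(b) complaint lodged — holds.
(2): F OR T → true.
Overall = T AND T = true.

Yes — liable.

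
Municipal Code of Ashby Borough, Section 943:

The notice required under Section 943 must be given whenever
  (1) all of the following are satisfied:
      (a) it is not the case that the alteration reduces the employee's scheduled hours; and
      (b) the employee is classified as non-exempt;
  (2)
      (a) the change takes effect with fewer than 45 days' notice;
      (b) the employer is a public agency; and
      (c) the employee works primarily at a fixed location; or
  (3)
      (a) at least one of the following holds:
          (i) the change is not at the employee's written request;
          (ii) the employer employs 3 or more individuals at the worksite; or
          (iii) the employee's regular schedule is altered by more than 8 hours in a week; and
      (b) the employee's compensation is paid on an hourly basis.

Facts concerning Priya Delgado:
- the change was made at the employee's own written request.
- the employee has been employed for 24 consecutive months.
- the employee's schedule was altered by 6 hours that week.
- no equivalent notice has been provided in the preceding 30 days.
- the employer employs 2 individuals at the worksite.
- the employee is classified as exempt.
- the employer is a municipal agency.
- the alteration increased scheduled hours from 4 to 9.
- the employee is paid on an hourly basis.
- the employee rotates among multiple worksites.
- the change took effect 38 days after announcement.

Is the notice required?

(a) not (hours reduced) — satisfied.
(b) non-exempt — not met.
(1) = T AND F = false.
(a) < 45 days' notice — met.
(b) public agency — met.
(c) fixed location — not satisfied.
So (2) is not satisfied (T AND T AND F).
(i) not employee-requested — not satisfied.
(ii) ≥ 3 at site — fails.
(iii) schedule shift > 8h — not met.
(a) = F OR F OR F = false.
(b) hourly-paid — holds.
So (3) is not satisfied (F AND T).
Overall: F OR F OR F → false.

No — not required.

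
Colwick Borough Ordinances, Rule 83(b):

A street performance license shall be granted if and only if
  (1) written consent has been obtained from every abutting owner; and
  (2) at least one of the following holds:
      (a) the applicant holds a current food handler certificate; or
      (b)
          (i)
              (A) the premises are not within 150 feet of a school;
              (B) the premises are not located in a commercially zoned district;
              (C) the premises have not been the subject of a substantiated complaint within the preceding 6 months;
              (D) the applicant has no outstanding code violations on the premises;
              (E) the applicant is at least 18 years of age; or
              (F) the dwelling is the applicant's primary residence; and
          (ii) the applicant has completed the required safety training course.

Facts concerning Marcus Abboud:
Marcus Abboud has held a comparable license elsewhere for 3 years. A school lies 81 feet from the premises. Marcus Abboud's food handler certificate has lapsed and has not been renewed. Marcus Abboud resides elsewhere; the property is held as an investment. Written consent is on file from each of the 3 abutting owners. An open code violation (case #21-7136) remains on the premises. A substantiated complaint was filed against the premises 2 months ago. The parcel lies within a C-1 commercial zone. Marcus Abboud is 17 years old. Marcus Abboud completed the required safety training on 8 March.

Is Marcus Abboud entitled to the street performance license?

(1) all abutters consent — met.
(a) food handler cert. — not satisfied.
(A) ≥150 ft from school — not satisfied.
(B) not (commercially zoned) — not met.
(C) no complaint in 6 mo. — fails.
(D) no code violations — not satisfied.
(E) age ≥ 18 — not satisfied.
(F) primary residence — not satisfied.
(i): F OR F OR F OR F OR F OR F → false.
(ii) safety training — holds.
(b): F AND T → false.
(2): F OR F → false.
Overall: T AND F → false.

No — denied.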